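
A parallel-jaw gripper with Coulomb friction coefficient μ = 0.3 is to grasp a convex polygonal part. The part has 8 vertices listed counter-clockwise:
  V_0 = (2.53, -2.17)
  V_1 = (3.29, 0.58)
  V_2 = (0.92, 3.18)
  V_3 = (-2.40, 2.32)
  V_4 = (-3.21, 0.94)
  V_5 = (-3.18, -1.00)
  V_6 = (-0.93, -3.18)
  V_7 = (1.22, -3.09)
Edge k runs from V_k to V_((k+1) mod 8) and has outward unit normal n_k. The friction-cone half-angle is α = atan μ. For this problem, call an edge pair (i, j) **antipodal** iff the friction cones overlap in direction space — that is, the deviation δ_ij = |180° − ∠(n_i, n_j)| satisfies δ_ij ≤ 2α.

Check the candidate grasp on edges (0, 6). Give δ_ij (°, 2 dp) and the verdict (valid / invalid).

α = atan 0.3 = 16.70°;  2α = 33.40°
edge 0: e_0 = (+0.76, +2.75);  n_0 = (+0.9639, -0.2664)
edge 6: e_6 = (+2.15, +0.09);  n_6 = (+0.0418, -0.9991)
∠(n_0, n_6) = 72.15°
δ = |180° − 72.15°| = 107.85°
107.85° > 2α = 33.40°  →  invalid

δ = 107.85°, invalid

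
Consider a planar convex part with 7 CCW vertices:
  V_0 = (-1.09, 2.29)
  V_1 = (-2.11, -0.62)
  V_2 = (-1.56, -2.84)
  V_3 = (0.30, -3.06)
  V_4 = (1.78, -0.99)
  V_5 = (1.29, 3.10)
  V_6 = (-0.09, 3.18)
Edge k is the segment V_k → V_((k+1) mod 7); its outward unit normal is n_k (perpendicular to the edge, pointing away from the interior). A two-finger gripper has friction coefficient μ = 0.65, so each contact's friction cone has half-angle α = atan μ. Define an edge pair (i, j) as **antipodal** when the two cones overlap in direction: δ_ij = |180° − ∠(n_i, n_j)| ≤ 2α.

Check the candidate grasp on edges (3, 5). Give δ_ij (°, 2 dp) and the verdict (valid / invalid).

α = atan 0.65 = 33.02°;  2α = 66.05°
edge 3: e_3 = (+1.48, +2.07);  n_3 = (+0.8135, -0.5816)
edge 5: e_5 = (-1.38, +0.08);  n_5 = (+0.0579, +0.9983)
∠(n_3, n_5) = 122.25°
δ = |180° − 122.25°| = 57.75°
57.75° ≤ 2α = 66.05°  →  valid

δ = 57.75°, valid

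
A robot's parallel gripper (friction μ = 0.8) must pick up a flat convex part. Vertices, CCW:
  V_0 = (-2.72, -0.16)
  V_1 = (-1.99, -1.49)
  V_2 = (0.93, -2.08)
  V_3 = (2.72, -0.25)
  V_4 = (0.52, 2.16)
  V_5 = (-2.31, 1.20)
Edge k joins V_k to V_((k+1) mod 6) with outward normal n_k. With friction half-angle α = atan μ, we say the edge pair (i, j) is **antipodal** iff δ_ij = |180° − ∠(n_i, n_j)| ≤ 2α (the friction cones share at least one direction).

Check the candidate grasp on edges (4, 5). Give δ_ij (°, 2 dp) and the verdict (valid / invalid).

δ = 125.51°, invalid

α = atan 0.8 = 38.66°;  2α = 77.32°
edge 4: e_4 = (-2.83, -0.96);  n_4 = (-0.3212, +0.9470)
edge 5: e_5 = (-0.41, -1.36);  n_5 = (-0.9574, +0.2886)
∠(n_4, n_5) = 54.49°
δ = |180° − 54.49°| = 125.51°
125.51° > 2α = 77.32°  →  invalid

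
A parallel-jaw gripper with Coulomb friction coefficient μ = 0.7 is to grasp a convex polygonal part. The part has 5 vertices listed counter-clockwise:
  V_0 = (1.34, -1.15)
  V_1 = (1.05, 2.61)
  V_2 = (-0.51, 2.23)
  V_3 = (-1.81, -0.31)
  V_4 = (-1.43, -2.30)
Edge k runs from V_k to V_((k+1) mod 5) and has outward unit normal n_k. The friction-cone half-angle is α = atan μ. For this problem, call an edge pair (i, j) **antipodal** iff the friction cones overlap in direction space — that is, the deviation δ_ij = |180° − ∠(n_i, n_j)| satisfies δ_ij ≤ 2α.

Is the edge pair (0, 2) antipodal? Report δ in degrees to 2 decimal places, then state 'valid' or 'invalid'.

α = atan 0.7 = 34.99°;  2α = 69.98°
edge 0: e_0 = (-0.29, +3.76);  n_0 = (+0.9970, +0.0769)
edge 2: e_2 = (-1.30, -2.54);  n_2 = (-0.8902, +0.4556)
∠(n_0, n_2) = 148.49°
δ = |180° − 148.49°| = 31.51°
31.51° ≤ 2α = 69.98°  →  valid

δ = 31.51°, valid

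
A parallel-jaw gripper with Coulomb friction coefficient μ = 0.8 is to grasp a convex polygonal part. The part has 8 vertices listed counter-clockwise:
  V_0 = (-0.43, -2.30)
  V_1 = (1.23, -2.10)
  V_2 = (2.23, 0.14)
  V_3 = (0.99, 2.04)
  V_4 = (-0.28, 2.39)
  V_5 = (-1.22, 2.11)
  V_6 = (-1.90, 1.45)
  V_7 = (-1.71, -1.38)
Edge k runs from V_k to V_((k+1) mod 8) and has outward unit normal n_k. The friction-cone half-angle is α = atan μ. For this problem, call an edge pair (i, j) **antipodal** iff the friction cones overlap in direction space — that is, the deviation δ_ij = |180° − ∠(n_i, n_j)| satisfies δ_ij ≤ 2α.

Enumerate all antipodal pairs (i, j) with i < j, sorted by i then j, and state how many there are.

count = 12; pairs: (0,2), (0,3), (0,4), (0,5), (1,4), (1,5), (1,6), (2,6), (2,7), (3,6), (3,7), (4,7)

α = atan 0.8 = 38.66°;  2α = 77.32°
n_0 = (+0.1196, -0.9928)
n_1 = (+0.9131, -0.4077)
n_2 = (+0.8374, +0.5465)
n_3 = (+0.2657, +0.9641)
n_4 = (-0.2855, +0.9584)
n_5 = (-0.6965, +0.7176)
n_6 = (-0.9978, -0.0670)
n_7 = (-0.5836, -0.8120)
  (0,1): δ = 120.93°  ·
  (0,2): δ = 63.74°  ✓
  (0,3): δ = 22.28°  ✓
  (0,4): δ = 9.72°  ✓
  (0,5): δ = 37.27°  ✓
  (0,6): δ = 86.97°  ·
  (0,7): δ = 137.42°  ·
  (1,2): δ = 122.81°  ·
  (1,3): δ = 81.35°  ·
  (1,4): δ = 49.36°  ✓
  (1,5): δ = 21.80°  ✓
  (1,6): δ = 27.90°  ✓
  (1,7): δ = 78.35°  ·
  (2,3): δ = 138.54°  ·
  (2,4): δ = 106.54°  ·
  (2,5): δ = 78.98°  ·
  (2,6): δ = 29.29°  ✓
  (2,7): δ = 21.16°  ✓
  (3,4): δ = 148.00°  ·
  (3,5): δ = 120.45°  ·
  (3,6): δ = 70.75°  ✓
  (3,7): δ = 20.30°  ✓
  (4,5): δ = 152.44°  ·
  (4,6): δ = 102.75°  ·
  (4,7): δ = 52.29°  ✓
  (5,6): δ = 130.30°  ·
  (5,7): δ = 79.85°  ·
  (6,7): δ = 129.55°  ·
antipodal pairs: 12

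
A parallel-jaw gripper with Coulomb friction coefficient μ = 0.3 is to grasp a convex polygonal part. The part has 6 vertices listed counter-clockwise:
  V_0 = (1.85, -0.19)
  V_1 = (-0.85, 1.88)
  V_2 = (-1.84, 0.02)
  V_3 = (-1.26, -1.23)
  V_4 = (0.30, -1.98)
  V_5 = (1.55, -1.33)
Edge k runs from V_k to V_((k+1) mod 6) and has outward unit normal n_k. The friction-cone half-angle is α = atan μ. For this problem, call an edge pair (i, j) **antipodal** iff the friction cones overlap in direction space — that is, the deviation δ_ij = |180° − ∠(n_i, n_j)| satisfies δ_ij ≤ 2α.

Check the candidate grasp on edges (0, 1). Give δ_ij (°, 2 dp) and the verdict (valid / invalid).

α = atan 0.3 = 16.70°;  2α = 33.40°
edge 0: e_0 = (-2.70, +2.07);  n_0 = (+0.6084, +0.7936)
edge 1: e_1 = (-0.99, -1.86);  n_1 = (-0.8827, +0.4698)
∠(n_0, n_1) = 99.45°
δ = |180° − 99.45°| = 80.55°
80.55° > 2α = 33.40°  →  invalid

δ = 80.55°, invalid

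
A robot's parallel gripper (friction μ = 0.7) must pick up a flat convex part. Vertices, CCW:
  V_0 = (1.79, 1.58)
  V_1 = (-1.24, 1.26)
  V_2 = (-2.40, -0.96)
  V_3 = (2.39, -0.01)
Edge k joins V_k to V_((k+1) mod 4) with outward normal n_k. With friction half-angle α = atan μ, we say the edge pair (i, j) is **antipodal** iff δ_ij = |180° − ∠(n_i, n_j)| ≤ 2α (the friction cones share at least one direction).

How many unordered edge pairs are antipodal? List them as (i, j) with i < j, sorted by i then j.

count = 3; pairs: (0,2), (1,2), (1,3)

α = atan 0.7 = 34.99°;  2α = 69.98°
n_0 = (-0.1050, +0.9945)
n_1 = (-0.8863, +0.4631)
n_2 = (+0.1945, -0.9809)
n_3 = (+0.9356, +0.3531)
  (0,1): δ = 123.62°  ·
  (0,2): δ = 5.19°  ✓
  (0,3): δ = 104.65°  ·
  (1,2): δ = 51.19°  ✓
  (1,3): δ = 48.26°  ✓
  (2,3): δ = 80.54°  ·
antipodal pairs: 3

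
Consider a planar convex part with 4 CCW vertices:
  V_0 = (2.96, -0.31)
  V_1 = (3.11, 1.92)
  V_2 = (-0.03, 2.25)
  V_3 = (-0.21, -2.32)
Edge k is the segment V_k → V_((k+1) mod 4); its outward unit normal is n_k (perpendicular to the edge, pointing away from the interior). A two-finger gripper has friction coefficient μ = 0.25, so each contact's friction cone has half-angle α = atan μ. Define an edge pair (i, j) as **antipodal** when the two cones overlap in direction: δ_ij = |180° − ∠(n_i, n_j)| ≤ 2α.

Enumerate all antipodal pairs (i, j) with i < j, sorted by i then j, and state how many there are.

count = 1; pairs: (0,2)

α = atan 0.25 = 14.04°;  2α = 28.07°
n_0 = (+0.9977, -0.0671)
n_1 = (+0.1045, +0.9945)
n_2 = (-0.9992, +0.0394)
n_3 = (+0.5355, -0.8445)
  (0,1): δ = 92.15°  ·
  (0,2): δ = 1.59°  ✓
  (0,3): δ = 126.23°  ·
  (1,2): δ = 86.26°  ·
  (1,3): δ = 38.38°  ·
  (2,3): δ = 55.37°  ·
antipodal pairs: 1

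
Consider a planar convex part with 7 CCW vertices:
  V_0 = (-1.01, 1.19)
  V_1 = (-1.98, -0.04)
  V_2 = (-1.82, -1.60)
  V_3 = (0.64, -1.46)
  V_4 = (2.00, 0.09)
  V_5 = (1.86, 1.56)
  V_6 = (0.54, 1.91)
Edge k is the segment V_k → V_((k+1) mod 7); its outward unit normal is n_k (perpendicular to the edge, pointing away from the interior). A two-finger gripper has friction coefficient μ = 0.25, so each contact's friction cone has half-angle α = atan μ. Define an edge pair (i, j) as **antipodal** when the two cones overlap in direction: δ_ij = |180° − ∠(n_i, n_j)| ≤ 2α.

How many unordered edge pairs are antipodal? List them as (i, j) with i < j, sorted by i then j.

α = atan 0.25 = 14.04°;  2α = 28.07°
n_0 = (-0.7852, +0.6192)
n_1 = (-0.9948, -0.1020)
n_2 = (+0.0568, -0.9984)
n_3 = (+0.7517, -0.6595)
n_4 = (+0.9955, +0.0948)
n_5 = (+0.2563, +0.9666)
n_6 = (-0.4213, +0.9069)
  (0,1): δ = 135.88°  ·
  (0,2): δ = 48.48°  ·
  (0,3): δ = 3.00°  ✓
  (0,4): δ = 43.70°  ·
  (0,5): δ = 113.41°  ·
  (0,6): δ = 153.18°  ·
  (1,2): δ = 92.60°  ·
  (1,3): δ = 47.12°  ·
  (1,4): δ = 0.42°  ✓
  (1,5): δ = 69.29°  ·
  (1,6): δ = 109.06°  ·
  (2,3): δ = 134.52°  ·
  (2,4): δ = 87.82°  ·
  (2,5): δ = 18.11°  ✓
  (2,6): δ = 21.66°  ✓
  (3,4): δ = 133.30°  ·
  (3,5): δ = 63.59°  ·
  (3,6): δ = 23.82°  ✓
  (4,5): δ = 110.29°  ·
  (4,6): δ = 70.52°  ·
  (5,6): δ = 140.23°  ·
antipodal pairs: 5

count = 5; pairs: (0,3), (1,4), (2,5), (2,6), (3,6)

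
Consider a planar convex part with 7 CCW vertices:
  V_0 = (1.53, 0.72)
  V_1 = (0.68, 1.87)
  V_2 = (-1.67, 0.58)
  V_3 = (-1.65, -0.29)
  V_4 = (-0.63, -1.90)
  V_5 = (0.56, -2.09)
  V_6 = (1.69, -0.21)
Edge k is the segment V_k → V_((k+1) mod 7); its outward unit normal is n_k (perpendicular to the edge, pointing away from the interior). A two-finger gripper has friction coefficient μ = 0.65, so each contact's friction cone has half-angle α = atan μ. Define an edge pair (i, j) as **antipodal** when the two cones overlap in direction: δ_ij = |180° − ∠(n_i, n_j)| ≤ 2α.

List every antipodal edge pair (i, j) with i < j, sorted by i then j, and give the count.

count = 9; pairs: (0,2), (0,3), (0,4), (1,4), (1,5), (2,5), (2,6), (3,5), (3,6)

α = atan 0.65 = 33.02°;  2α = 66.05°
n_0 = (+0.8042, +0.5944)
n_1 = (-0.4812, +0.8766)
n_2 = (-0.9997, -0.0230)
n_3 = (-0.8447, -0.5352)
n_4 = (-0.1577, -0.9875)
n_5 = (+0.8571, -0.5152)
n_6 = (+0.9855, +0.1696)
  (0,1): δ = 97.71°  ·
  (0,2): δ = 35.15°  ✓
  (0,3): δ = 4.11°  ✓
  (0,4): δ = 44.46°  ✓
  (0,5): δ = 112.52°  ·
  (0,6): δ = 153.29°  ·
  (1,2): δ = 117.45°  ·
  (1,3): δ = 86.41°  ·
  (1,4): δ = 37.84°  ✓
  (1,5): δ = 30.23°  ✓
  (1,6): δ = 71.00°  ·
  (2,3): δ = 148.96°  ·
  (2,4): δ = 100.39°  ·
  (2,5): δ = 32.33°  ✓
  (2,6): δ = 8.44°  ✓
  (3,4): δ = 131.43°  ·
  (3,5): δ = 63.36°  ✓
  (3,6): δ = 22.59°  ✓
  (4,5): δ = 111.94°  ·
  (4,6): δ = 71.17°  ·
  (5,6): δ = 139.23°  ·
antipodal pairs: 9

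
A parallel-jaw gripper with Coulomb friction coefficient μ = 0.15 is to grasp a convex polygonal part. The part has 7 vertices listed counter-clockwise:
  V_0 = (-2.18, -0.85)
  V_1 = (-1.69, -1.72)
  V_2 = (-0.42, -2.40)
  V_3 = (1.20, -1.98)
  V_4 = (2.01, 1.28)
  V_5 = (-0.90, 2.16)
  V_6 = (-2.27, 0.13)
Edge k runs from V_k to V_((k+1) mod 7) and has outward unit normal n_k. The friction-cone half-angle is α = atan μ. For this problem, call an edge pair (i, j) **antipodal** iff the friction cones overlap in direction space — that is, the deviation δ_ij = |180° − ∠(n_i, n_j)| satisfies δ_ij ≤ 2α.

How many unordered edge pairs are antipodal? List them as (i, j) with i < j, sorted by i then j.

α = atan 0.15 = 8.53°;  2α = 17.06°
n_0 = (-0.8713, -0.4907)
n_1 = (-0.4720, -0.8816)
n_2 = (+0.2510, -0.9680)
n_3 = (+0.9705, -0.2411)
n_4 = (+0.2895, +0.9572)
n_5 = (-0.8289, +0.5594)
n_6 = (-0.9958, -0.0915)
  (0,1): δ = 147.56°  ·
  (0,2): δ = 104.85°  ·
  (0,3): δ = 43.34°  ·
  (0,4): δ = 43.79°  ·
  (0,5): δ = 116.60°  ·
  (0,6): δ = 155.86°  ·
  (1,2): δ = 137.30°  ·
  (1,3): δ = 75.79°  ·
  (1,4): δ = 11.34°  ✓
  (1,5): δ = 84.15°  ·
  (1,6): δ = 123.41°  ·
  (2,3): δ = 118.49°  ·
  (2,4): δ = 31.36°  ·
  (2,5): δ = 41.45°  ·
  (2,6): δ = 80.71°  ·
  (3,4): δ = 92.87°  ·
  (3,5): δ = 20.06°  ·
  (3,6): δ = 19.20°  ·
  (4,5): δ = 107.19°  ·
  (4,6): δ = 67.93°  ·
  (5,6): δ = 140.74°  ·
antipodal pairs: 1

count = 1; pairs: (1,4)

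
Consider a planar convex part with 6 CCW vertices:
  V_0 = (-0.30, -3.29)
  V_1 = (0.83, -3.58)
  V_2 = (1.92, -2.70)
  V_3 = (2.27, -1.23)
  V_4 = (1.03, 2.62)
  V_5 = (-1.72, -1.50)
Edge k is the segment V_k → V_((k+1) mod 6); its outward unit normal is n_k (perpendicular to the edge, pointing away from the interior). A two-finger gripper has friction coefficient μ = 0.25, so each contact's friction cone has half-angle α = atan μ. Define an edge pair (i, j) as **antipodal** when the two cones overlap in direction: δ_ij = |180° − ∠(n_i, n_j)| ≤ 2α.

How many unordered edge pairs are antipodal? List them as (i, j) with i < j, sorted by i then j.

α = atan 0.25 = 14.04°;  2α = 28.07°
n_0 = (-0.2486, -0.9686)
n_1 = (+0.6282, -0.7781)
n_2 = (+0.9728, -0.2316)
n_3 = (+0.9518, +0.3066)
n_4 = (-0.8317, +0.5552)
n_5 = (-0.7834, -0.6215)
  (0,1): δ = 126.69°  ·
  (0,2): δ = 89.00°  ·
  (0,3): δ = 57.75°  ·
  (0,4): δ = 70.67°  ·
  (0,5): δ = 142.82°  ·
  (1,2): δ = 142.31°  ·
  (1,3): δ = 111.06°  ·
  (1,4): δ = 17.36°  ✓
  (1,5): δ = 89.51°  ·
  (2,3): δ = 148.75°  ·
  (2,4): δ = 20.33°  ✓
  (2,5): δ = 51.82°  ·
  (3,4): δ = 51.57°  ·
  (3,5): δ = 20.57°  ✓
  (4,5): δ = 107.85°  ·
antipodal pairs: 3

count = 3; pairs: (1,4), (2,4), (3,5)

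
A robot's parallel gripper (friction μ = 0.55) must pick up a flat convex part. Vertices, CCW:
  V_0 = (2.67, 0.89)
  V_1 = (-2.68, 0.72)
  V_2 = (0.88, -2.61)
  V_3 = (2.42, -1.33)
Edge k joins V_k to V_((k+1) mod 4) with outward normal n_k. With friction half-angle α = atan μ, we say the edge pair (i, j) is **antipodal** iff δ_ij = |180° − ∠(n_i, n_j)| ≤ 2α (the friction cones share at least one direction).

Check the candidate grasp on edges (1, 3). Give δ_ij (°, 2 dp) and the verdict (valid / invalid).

α = atan 0.55 = 28.81°;  2α = 57.62°
edge 1: e_1 = (+3.56, -3.33);  n_1 = (-0.6831, -0.7303)
edge 3: e_3 = (+0.25, +2.22);  n_3 = (+0.9937, -0.1119)
∠(n_1, n_3) = 126.66°
δ = |180° − 126.66°| = 53.34°
53.34° ≤ 2α = 57.62°  →  valid

δ = 53.34°, valid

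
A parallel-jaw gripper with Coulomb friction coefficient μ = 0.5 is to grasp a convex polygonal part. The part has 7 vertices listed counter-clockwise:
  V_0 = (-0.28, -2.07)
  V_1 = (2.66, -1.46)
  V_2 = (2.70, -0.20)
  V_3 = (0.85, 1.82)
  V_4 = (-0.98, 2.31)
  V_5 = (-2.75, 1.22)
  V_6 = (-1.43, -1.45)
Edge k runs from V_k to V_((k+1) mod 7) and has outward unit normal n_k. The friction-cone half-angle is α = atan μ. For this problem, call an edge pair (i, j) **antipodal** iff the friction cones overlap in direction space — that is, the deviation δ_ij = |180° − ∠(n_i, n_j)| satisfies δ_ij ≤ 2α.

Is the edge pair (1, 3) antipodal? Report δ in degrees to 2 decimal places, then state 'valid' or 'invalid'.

δ = 103.17°, invalid

α = atan 0.5 = 26.57°;  2α = 53.13°
edge 1: e_1 = (+0.04, +1.26);  n_1 = (+0.9995, -0.0317)
edge 3: e_3 = (-1.83, +0.49);  n_3 = (+0.2586, +0.9660)
∠(n_1, n_3) = 76.83°
δ = |180° − 76.83°| = 103.17°
103.17° > 2α = 53.13°  →  invalid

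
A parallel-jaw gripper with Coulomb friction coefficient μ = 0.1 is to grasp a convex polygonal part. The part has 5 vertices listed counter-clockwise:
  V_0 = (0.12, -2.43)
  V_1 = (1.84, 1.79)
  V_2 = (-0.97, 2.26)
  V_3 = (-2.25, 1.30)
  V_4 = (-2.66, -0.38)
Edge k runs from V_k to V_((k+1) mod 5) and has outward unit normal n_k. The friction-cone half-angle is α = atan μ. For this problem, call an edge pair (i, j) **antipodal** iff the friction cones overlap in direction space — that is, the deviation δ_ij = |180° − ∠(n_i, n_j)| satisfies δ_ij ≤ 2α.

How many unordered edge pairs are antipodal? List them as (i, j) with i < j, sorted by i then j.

count = 1; pairs: (0,3)

α = atan 0.1 = 5.71°;  2α = 11.42°
n_0 = (+0.9260, -0.3774)
n_1 = (+0.1650, +0.9863)
n_2 = (-0.6000, +0.8000)
n_3 = (-0.9715, +0.2371)
n_4 = (-0.5935, -0.8048)
  (0,1): δ = 77.32°  ·
  (0,2): δ = 30.96°  ·
  (0,3): δ = 8.46°  ✓
  (0,4): δ = 75.77°  ·
  (1,2): δ = 133.63°  ·
  (1,3): δ = 94.22°  ·
  (1,4): δ = 26.91°  ·
  (2,3): δ = 140.58°  ·
  (2,4): δ = 73.28°  ·
  (3,4): δ = 112.69°  ·
antipodal pairs: 1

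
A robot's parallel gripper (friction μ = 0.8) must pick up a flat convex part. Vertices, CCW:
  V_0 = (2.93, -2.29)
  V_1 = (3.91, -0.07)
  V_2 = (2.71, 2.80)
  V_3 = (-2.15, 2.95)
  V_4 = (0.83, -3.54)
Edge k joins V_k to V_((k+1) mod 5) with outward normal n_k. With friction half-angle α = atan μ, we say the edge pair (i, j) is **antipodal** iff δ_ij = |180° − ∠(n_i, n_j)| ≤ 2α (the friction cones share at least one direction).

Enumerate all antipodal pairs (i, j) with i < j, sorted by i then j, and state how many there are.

count = 5; pairs: (0,2), (0,3), (1,3), (2,3), (2,4)

α = atan 0.8 = 38.66°;  2α = 77.32°
n_0 = (+0.9148, -0.4038)
n_1 = (+0.9226, +0.3858)
n_2 = (+0.0308, +0.9995)
n_3 = (-0.9088, -0.4173)
n_4 = (+0.5115, -0.8593)
  (0,1): δ = 133.49°  ·
  (0,2): δ = 67.95°  ✓
  (0,3): δ = 48.48°  ✓
  (0,4): δ = 144.58°  ·
  (1,2): δ = 114.46°  ·
  (1,3): δ = 1.97°  ✓
  (1,4): δ = 98.07°  ·
  (2,3): δ = 63.57°  ✓
  (2,4): δ = 32.53°  ✓
  (3,4): δ = 83.90°  ·
antipodal pairs: 5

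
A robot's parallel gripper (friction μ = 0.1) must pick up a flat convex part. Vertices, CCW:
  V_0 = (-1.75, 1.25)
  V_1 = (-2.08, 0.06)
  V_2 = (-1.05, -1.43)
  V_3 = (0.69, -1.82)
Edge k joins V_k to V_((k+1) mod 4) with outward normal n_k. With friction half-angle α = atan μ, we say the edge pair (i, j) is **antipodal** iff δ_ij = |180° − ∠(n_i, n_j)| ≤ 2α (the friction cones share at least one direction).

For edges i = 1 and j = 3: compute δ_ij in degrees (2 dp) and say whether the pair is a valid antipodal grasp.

δ = 3.82°, valid

α = atan 0.1 = 5.71°;  2α = 11.42°
edge 1: e_1 = (+1.03, -1.49);  n_1 = (-0.8226, -0.5686)
edge 3: e_3 = (-2.44, +3.07);  n_3 = (+0.7829, +0.6222)
∠(n_1, n_3) = 176.18°
δ = |180° − 176.18°| = 3.82°
3.82° ≤ 2α = 11.42°  →  valid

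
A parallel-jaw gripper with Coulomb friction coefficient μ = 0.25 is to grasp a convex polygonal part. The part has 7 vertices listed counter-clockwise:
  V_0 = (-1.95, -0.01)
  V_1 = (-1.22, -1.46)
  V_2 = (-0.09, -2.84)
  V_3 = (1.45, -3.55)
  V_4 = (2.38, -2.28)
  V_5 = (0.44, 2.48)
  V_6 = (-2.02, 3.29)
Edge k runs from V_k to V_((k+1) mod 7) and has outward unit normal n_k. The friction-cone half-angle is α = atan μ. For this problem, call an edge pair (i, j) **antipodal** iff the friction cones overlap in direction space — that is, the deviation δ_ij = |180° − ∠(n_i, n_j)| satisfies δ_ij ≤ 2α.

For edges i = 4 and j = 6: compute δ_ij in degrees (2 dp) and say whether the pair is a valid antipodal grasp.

δ = 20.96°, valid

α = atan 0.25 = 14.04°;  2α = 28.07°
edge 4: e_4 = (-1.94, +4.76);  n_4 = (+0.9260, +0.3774)
edge 6: e_6 = (+0.07, -3.30);  n_6 = (-0.9998, -0.0212)
∠(n_4, n_6) = 159.04°
δ = |180° − 159.04°| = 20.96°
20.96° ≤ 2α = 28.07°  →  valid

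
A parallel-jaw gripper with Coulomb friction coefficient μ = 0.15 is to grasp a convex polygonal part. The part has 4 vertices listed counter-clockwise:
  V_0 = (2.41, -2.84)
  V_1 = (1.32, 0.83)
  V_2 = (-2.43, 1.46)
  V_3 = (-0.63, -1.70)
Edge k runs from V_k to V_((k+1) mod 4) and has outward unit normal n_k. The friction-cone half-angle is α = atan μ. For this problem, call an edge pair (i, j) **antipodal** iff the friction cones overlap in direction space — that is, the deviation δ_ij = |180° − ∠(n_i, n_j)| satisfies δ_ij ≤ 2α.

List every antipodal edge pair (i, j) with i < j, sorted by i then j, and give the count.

count = 2; pairs: (0,2), (1,3)

α = atan 0.15 = 8.53°;  2α = 17.06°
n_0 = (+0.9586, +0.2847)
n_1 = (+0.1657, +0.9862)
n_2 = (-0.8689, -0.4950)
n_3 = (-0.3511, -0.9363)
  (0,1): δ = 116.08°  ·
  (0,2): δ = 13.13°  ✓
  (0,3): δ = 52.90°  ·
  (1,2): δ = 50.80°  ·
  (1,3): δ = 11.02°  ✓
  (2,3): δ = 140.22°  ·
antipodal pairs: 2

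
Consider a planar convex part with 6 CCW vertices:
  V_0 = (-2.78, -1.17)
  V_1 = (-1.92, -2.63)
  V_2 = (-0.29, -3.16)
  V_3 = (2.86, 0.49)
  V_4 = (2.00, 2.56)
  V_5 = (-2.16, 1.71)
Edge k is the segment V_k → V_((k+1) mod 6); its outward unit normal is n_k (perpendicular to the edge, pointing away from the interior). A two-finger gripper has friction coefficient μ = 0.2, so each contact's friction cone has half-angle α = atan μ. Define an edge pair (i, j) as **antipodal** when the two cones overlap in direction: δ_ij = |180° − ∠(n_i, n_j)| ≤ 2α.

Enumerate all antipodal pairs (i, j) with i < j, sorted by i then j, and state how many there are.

α = atan 0.2 = 11.31°;  2α = 22.62°
n_0 = (-0.8616, -0.5075)
n_1 = (-0.3092, -0.9510)
n_2 = (+0.7571, -0.6533)
n_3 = (+0.9235, +0.3837)
n_4 = (-0.2002, +0.9798)
n_5 = (-0.9776, +0.2105)
  (0,1): δ = 138.51°  ·
  (0,2): δ = 71.29°  ·
  (0,3): δ = 7.94°  ✓
  (0,4): δ = 71.05°  ·
  (0,5): δ = 137.35°  ·
  (1,2): δ = 112.78°  ·
  (1,3): δ = 49.43°  ·
  (1,4): δ = 29.56°  ·
  (1,5): δ = 95.86°  ·
  (2,3): δ = 116.64°  ·
  (2,4): δ = 37.66°  ·
  (2,5): δ = 28.65°  ·
  (3,4): δ = 101.01°  ·
  (3,5): δ = 34.71°  ·
  (4,5): δ = 113.70°  ·
antipodal pairs: 1

count = 1; pairs: (0,3)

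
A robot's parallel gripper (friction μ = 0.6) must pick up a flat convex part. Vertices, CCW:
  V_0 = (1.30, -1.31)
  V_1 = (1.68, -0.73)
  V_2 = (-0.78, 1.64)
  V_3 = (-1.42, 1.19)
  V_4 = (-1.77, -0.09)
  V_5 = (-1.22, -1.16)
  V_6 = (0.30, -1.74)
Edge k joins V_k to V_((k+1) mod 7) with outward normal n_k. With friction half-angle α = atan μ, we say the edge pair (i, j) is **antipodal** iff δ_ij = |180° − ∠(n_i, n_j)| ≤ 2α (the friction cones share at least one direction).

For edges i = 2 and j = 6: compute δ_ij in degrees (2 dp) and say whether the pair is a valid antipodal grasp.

δ = 11.84°, valid

α = atan 0.6 = 30.96°;  2α = 61.93°
edge 2: e_2 = (-0.64, -0.45);  n_2 = (-0.5752, +0.8180)
edge 6: e_6 = (+1.00, +0.43);  n_6 = (+0.3950, -0.9187)
∠(n_2, n_6) = 168.16°
δ = |180° − 168.16°| = 11.84°
11.84° ≤ 2α = 61.93°  →  valid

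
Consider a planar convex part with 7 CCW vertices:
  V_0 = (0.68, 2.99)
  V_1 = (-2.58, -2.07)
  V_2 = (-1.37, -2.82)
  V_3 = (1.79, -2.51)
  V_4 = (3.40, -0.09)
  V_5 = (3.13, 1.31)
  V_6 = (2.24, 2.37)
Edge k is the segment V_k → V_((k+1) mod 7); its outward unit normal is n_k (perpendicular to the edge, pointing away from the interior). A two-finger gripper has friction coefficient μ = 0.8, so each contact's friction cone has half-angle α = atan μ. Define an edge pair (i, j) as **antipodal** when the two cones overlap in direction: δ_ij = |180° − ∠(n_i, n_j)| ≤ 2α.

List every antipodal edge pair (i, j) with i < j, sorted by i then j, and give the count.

α = atan 0.8 = 38.66°;  2α = 77.32°
n_0 = (-0.8406, +0.5416)
n_1 = (-0.5268, -0.8500)
n_2 = (+0.0976, -0.9952)
n_3 = (+0.8326, -0.5539)
n_4 = (+0.9819, +0.1894)
n_5 = (+0.7658, +0.6430)
n_6 = (+0.3693, +0.9293)
  (0,1): δ = 89.00°  ·
  (0,2): δ = 51.60°  ✓
  (0,3): δ = 0.84°  ✓
  (0,4): δ = 43.71°  ✓
  (0,5): δ = 72.81°  ✓
  (0,6): δ = 101.12°  ·
  (1,2): δ = 142.61°  ·
  (1,3): δ = 91.84°  ·
  (1,4): δ = 47.29°  ✓
  (1,5): δ = 18.19°  ✓
  (1,6): δ = 10.12°  ✓
  (2,3): δ = 129.24°  ·
  (2,4): δ = 84.69°  ·
  (2,5): δ = 55.59°  ✓
  (2,6): δ = 27.28°  ✓
  (3,4): δ = 135.45°  ·
  (3,5): δ = 106.35°  ·
  (3,6): δ = 78.04°  ·
  (4,5): δ = 150.90°  ·
  (4,6): δ = 122.59°  ·
  (5,6): δ = 151.69°  ·
antipodal pairs: 9

count = 9; pairs: (0,2), (0,3), (0,4), (0,5), (1,4), (1,5), (1,6), (2,5), (2,6)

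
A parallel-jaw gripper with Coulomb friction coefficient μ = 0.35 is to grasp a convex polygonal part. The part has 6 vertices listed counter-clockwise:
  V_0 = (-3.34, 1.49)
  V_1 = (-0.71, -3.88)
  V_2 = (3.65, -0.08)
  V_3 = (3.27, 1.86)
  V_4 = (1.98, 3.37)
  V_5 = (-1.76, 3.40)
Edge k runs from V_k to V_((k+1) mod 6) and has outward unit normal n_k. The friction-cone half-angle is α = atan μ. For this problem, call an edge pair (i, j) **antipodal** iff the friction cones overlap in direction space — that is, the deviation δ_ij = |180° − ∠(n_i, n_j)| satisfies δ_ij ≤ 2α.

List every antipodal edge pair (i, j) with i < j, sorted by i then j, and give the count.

α = atan 0.35 = 19.29°;  2α = 38.58°
n_0 = (-0.8981, -0.4398)
n_1 = (+0.6570, -0.7539)
n_2 = (+0.9814, +0.1922)
n_3 = (+0.7603, +0.6495)
n_4 = (+0.0080, +1.0000)
n_5 = (-0.7705, +0.6374)
  (0,1): δ = 75.02°  ·
  (0,2): δ = 15.01°  ✓
  (0,3): δ = 14.41°  ✓
  (0,4): δ = 63.45°  ·
  (0,5): δ = 114.31°  ·
  (1,2): δ = 119.99°  ·
  (1,3): δ = 90.57°  ·
  (1,4): δ = 41.53°  ·
  (1,5): δ = 9.33°  ✓
  (2,3): δ = 150.58°  ·
  (2,4): δ = 101.54°  ·
  (2,5): δ = 50.68°  ·
  (3,4): δ = 130.97°  ·
  (3,5): δ = 80.11°  ·
  (4,5): δ = 129.14°  ·
antipodal pairs: 3

count = 3; pairs: (0,2), (0,3), (1,5)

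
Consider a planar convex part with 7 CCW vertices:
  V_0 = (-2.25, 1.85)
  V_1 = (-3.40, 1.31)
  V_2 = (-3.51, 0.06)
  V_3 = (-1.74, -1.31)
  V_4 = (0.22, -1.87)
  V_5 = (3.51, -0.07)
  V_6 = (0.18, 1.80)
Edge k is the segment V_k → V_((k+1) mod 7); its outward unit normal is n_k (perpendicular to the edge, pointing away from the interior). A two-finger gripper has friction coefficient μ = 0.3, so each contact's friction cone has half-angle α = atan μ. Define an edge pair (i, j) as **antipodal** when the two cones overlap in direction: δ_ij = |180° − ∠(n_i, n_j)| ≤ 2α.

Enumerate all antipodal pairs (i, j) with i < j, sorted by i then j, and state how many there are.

α = atan 0.3 = 16.70°;  2α = 33.40°
n_0 = (-0.4250, +0.9052)
n_1 = (-0.9962, +0.0877)
n_2 = (-0.6121, -0.7908)
n_3 = (-0.2747, -0.9615)
n_4 = (+0.4800, -0.8773)
n_5 = (+0.4896, +0.8719)
n_6 = (+0.0206, +0.9998)
  (0,1): δ = 120.18°  ·
  (0,2): δ = 62.89°  ·
  (0,3): δ = 41.10°  ·
  (0,4): δ = 3.53°  ✓
  (0,5): δ = 125.53°  ·
  (0,6): δ = 153.67°  ·
  (1,2): δ = 122.71°  ·
  (1,3): δ = 100.92°  ·
  (1,4): δ = 56.29°  ·
  (1,5): δ = 65.71°  ·
  (1,6): δ = 93.85°  ·
  (2,3): δ = 158.21°  ·
  (2,4): δ = 113.58°  ·
  (2,5): δ = 8.42°  ✓
  (2,6): δ = 36.56°  ·
  (3,4): δ = 135.37°  ·
  (3,5): δ = 13.37°  ✓
  (3,6): δ = 14.77°  ✓
  (4,5): δ = 58.00°  ·
  (4,6): δ = 29.86°  ✓
  (5,6): δ = 151.86°  ·
antipodal pairs: 5

count = 5; pairs: (0,4), (2,5), (3,5), (3,6), (4,6)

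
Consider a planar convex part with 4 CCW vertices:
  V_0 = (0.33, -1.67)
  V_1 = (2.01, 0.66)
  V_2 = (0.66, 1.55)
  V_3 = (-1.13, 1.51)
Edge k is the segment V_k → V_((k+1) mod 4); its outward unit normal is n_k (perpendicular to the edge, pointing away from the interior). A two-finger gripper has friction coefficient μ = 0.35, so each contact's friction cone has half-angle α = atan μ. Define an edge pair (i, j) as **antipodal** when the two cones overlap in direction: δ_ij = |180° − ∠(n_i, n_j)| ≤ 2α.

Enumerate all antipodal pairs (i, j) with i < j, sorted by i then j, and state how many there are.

count = 1; pairs: (1,3)

α = atan 0.35 = 19.29°;  2α = 38.58°
n_0 = (+0.8111, -0.5849)
n_1 = (+0.5504, +0.8349)
n_2 = (-0.0223, +0.9998)
n_3 = (-0.9088, -0.4172)
  (0,1): δ = 87.60°  ·
  (0,2): δ = 52.93°  ·
  (0,3): δ = 60.45°  ·
  (1,2): δ = 145.32°  ·
  (1,3): δ = 31.94°  ✓
  (2,3): δ = 66.62°  ·
antipodal pairs: 1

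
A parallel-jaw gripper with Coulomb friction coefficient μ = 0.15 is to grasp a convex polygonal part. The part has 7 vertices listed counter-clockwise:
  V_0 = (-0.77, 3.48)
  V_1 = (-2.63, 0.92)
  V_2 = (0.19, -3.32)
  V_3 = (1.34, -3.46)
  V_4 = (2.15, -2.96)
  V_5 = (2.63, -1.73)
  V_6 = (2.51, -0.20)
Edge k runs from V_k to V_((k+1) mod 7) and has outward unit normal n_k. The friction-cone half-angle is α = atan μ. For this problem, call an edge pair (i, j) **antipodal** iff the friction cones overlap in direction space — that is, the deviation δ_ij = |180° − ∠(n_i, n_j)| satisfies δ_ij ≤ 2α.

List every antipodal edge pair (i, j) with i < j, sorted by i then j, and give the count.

count = 2; pairs: (0,4), (1,6)

α = atan 0.15 = 8.53°;  2α = 17.06°
n_0 = (-0.8090, +0.5878)
n_1 = (-0.8327, -0.5538)
n_2 = (-0.1208, -0.9927)
n_3 = (+0.5253, -0.8509)
n_4 = (+0.9316, -0.3635)
n_5 = (+0.9969, +0.0782)
n_6 = (+0.7465, +0.6654)
  (0,1): δ = 110.37°  ·
  (0,2): δ = 60.94°  ·
  (0,3): δ = 22.31°  ·
  (0,4): δ = 14.68°  ✓
  (0,5): δ = 40.49°  ·
  (0,6): δ = 77.71°  ·
  (1,2): δ = 130.57°  ·
  (1,3): δ = 91.94°  ·
  (1,4): δ = 54.95°  ·
  (1,5): δ = 29.14°  ·
  (1,6): δ = 8.08°  ✓
  (2,3): δ = 141.37°  ·
  (2,4): δ = 104.38°  ·
  (2,5): δ = 78.57°  ·
  (2,6): δ = 41.35°  ·
  (3,4): δ = 143.00°  ·
  (3,5): δ = 117.20°  ·
  (3,6): δ = 79.98°  ·
  (4,5): δ = 154.20°  ·
  (4,6): δ = 116.97°  ·
  (5,6): δ = 142.77°  ·
antipodal pairs: 2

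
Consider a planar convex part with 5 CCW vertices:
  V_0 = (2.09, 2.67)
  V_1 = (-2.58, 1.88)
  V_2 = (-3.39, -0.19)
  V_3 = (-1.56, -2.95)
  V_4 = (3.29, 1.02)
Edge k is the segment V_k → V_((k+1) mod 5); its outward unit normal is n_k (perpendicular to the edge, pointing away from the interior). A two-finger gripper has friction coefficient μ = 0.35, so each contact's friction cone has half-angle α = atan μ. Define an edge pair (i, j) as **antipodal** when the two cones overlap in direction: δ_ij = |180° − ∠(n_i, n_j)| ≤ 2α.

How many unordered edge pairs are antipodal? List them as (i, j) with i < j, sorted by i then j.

α = atan 0.35 = 19.29°;  2α = 38.58°
n_0 = (-0.1668, +0.9860)
n_1 = (-0.9312, +0.3644)
n_2 = (-0.8334, -0.5526)
n_3 = (+0.6334, -0.7738)
n_4 = (+0.8087, +0.5882)
  (0,1): δ = 120.97°  ·
  (0,2): δ = 66.06°  ·
  (0,3): δ = 29.70°  ✓
  (0,4): δ = 116.43°  ·
  (1,2): δ = 125.08°  ·
  (1,3): δ = 29.33°  ✓
  (1,4): δ = 57.40°  ·
  (2,3): δ = 84.24°  ·
  (2,4): δ = 2.48°  ✓
  (3,4): δ = 93.27°  ·
antipodal pairs: 3

count = 3; pairs: (0,3), (1,3), (2,4)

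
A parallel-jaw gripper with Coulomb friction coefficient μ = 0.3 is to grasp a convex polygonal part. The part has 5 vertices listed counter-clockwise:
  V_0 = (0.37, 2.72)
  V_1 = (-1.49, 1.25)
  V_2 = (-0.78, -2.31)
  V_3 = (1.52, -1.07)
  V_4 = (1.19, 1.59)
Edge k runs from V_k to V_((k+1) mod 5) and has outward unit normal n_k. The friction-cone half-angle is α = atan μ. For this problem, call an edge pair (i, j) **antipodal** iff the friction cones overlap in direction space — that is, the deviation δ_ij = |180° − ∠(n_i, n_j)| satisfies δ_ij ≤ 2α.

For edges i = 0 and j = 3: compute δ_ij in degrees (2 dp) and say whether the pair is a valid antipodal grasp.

δ = 58.75°, invalid

α = atan 0.3 = 16.70°;  2α = 33.40°
edge 0: e_0 = (-1.86, -1.47);  n_0 = (-0.6201, +0.7846)
edge 3: e_3 = (-0.33, +2.66);  n_3 = (+0.9924, +0.1231)
∠(n_0, n_3) = 121.25°
δ = |180° − 121.25°| = 58.75°
58.75° > 2α = 33.40°  →  invalid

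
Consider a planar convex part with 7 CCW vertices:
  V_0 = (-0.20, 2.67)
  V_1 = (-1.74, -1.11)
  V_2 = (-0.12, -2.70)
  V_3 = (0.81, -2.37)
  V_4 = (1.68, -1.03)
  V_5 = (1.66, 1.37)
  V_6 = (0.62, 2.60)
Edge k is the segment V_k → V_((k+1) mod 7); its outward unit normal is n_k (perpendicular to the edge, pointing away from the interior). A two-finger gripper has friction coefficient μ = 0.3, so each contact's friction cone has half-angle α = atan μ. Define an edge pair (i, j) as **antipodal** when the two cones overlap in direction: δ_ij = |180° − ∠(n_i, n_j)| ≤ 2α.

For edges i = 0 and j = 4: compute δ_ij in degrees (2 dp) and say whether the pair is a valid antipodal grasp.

α = atan 0.3 = 16.70°;  2α = 33.40°
edge 0: e_0 = (-1.54, -3.78);  n_0 = (-0.9261, +0.3773)
edge 4: e_4 = (-0.02, +2.40);  n_4 = (+1.0000, +0.0083)
∠(n_0, n_4) = 157.36°
δ = |180° − 157.36°| = 22.64°
22.64° ≤ 2α = 33.40°  →  valid

δ = 22.64°, valid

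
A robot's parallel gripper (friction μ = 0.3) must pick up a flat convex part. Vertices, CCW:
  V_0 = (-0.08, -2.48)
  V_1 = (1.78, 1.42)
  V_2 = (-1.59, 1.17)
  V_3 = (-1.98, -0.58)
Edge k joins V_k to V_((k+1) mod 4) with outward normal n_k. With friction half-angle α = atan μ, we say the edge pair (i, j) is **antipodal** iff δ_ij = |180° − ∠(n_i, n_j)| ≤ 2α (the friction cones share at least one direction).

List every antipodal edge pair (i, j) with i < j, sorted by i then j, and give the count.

count = 1; pairs: (0,2)

α = atan 0.3 = 16.70°;  2α = 33.40°
n_0 = (+0.9026, -0.4305)
n_1 = (-0.0740, +0.9973)
n_2 = (-0.9761, +0.2175)
n_3 = (-0.7071, -0.7071)
  (0,1): δ = 60.26°  ·
  (0,2): δ = 12.93°  ✓
  (0,3): δ = 70.50°  ·
  (1,2): δ = 106.81°  ·
  (1,3): δ = 49.24°  ·
  (2,3): δ = 122.44°  ·
antipodal pairs: 1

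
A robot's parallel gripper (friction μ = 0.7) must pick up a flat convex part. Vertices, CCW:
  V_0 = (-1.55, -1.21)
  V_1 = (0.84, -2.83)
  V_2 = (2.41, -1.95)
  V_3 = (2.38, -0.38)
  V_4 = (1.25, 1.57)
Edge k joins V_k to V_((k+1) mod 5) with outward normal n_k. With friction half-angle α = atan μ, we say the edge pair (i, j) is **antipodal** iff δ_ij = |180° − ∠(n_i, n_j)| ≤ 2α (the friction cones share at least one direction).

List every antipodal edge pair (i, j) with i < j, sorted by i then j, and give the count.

α = atan 0.7 = 34.99°;  2α = 69.98°
n_0 = (-0.5611, -0.8278)
n_1 = (+0.4889, -0.8723)
n_2 = (+0.9998, +0.0191)
n_3 = (+0.8652, +0.5014)
n_4 = (-0.7046, +0.7096)
  (0,1): δ = 116.60°  ·
  (0,2): δ = 54.77°  ✓
  (0,3): δ = 25.78°  ✓
  (0,4): δ = 78.93°  ·
  (1,2): δ = 118.18°  ·
  (1,3): δ = 89.18°  ·
  (1,4): δ = 15.52°  ✓
  (2,3): δ = 151.00°  ·
  (2,4): δ = 46.30°  ✓
  (3,4): δ = 75.30°  ·
antipodal pairs: 4

count = 4; pairs: (0,2), (0,3), (1,4), (2,4)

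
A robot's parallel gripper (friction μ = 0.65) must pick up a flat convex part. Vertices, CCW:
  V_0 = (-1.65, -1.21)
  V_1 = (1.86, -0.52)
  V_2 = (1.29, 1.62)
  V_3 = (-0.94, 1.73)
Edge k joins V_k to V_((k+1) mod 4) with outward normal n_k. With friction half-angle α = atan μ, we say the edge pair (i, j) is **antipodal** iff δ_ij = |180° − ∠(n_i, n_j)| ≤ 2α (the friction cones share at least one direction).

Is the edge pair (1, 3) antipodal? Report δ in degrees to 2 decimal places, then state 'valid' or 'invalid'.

δ = 28.49°, valid

α = atan 0.65 = 33.02°;  2α = 66.05°
edge 1: e_1 = (-0.57, +2.14);  n_1 = (+0.9663, +0.2574)
edge 3: e_3 = (-0.71, -2.94);  n_3 = (-0.9721, +0.2347)
∠(n_1, n_3) = 151.51°
δ = |180° − 151.51°| = 28.49°
28.49° ≤ 2α = 66.05°  →  valid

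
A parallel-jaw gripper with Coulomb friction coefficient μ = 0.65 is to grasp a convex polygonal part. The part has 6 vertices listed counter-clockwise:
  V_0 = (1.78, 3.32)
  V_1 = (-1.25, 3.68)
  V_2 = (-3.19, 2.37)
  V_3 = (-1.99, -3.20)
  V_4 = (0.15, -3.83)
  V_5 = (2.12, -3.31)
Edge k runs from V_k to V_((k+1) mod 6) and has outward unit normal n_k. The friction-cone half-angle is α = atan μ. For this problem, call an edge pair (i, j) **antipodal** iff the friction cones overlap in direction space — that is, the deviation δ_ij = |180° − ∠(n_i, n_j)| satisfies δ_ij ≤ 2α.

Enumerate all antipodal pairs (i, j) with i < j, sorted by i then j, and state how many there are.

count = 6; pairs: (0,3), (0,4), (1,3), (1,4), (1,5), (2,5)

α = atan 0.65 = 33.02°;  2α = 66.05°
n_0 = (+0.1180, +0.9930)
n_1 = (-0.5596, +0.8287)
n_2 = (-0.9776, -0.2106)
n_3 = (-0.2824, -0.9593)
n_4 = (+0.2552, -0.9669)
n_5 = (+0.9987, +0.0512)
  (0,1): δ = 139.19°  ·
  (0,2): δ = 71.07°  ·
  (0,3): δ = 9.63°  ✓
  (0,4): δ = 21.56°  ✓
  (0,5): δ = 99.71°  ·
  (1,2): δ = 111.87°  ·
  (1,3): δ = 50.43°  ✓
  (1,4): δ = 19.24°  ✓
  (1,5): δ = 58.91°  ✓
  (2,3): δ = 118.56°  ·
  (2,4): δ = 87.37°  ·
  (2,5): δ = 9.22°  ✓
  (3,4): δ = 148.81°  ·
  (3,5): δ = 70.66°  ·
  (4,5): δ = 101.85°  ·
antipodal pairs: 6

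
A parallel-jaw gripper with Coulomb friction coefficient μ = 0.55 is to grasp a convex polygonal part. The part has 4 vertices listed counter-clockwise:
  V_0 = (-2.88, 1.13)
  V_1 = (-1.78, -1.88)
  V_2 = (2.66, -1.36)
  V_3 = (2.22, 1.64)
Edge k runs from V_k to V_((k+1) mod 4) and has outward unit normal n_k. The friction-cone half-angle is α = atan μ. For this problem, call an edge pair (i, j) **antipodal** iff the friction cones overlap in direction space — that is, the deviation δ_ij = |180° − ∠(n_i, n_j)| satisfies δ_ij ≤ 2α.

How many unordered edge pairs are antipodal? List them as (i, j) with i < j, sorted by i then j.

count = 2; pairs: (0,2), (1,3)

α = atan 0.55 = 28.81°;  2α = 57.62°
n_0 = (-0.9392, -0.3432)
n_1 = (+0.1163, -0.9932)
n_2 = (+0.9894, +0.1451)
n_3 = (-0.0995, +0.9950)
  (0,1): δ = 103.39°  ·
  (0,2): δ = 11.73°  ✓
  (0,3): δ = 75.64°  ·
  (1,2): δ = 88.34°  ·
  (1,3): δ = 0.97°  ✓
  (2,3): δ = 92.63°  ·
antipodal pairs: 2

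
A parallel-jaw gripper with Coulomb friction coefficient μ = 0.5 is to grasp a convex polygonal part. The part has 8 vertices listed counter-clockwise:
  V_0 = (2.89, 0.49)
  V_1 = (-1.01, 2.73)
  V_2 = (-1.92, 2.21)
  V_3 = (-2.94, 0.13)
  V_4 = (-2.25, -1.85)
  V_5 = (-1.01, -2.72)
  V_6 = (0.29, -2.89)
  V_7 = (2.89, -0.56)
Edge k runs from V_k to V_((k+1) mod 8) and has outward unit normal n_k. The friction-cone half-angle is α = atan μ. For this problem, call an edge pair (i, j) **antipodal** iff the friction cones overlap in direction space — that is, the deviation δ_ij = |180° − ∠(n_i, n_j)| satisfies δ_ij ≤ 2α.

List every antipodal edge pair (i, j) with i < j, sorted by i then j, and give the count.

α = atan 0.5 = 26.57°;  2α = 53.13°
n_0 = (+0.4981, +0.8671)
n_1 = (-0.4961, +0.8682)
n_2 = (-0.8979, +0.4403)
n_3 = (-0.9443, -0.3291)
n_4 = (-0.5743, -0.8186)
n_5 = (-0.1297, -0.9916)
n_6 = (+0.6674, -0.7447)
n_7 = (+1.0000, -0.0000)
  (0,1): δ = 120.38°  ·
  (0,2): δ = 86.25°  ·
  (0,3): δ = 40.92°  ✓
  (0,4): δ = 5.18°  ✓
  (0,5): δ = 22.42°  ✓
  (0,6): δ = 71.74°  ·
  (0,7): δ = 119.87°  ·
  (1,2): δ = 145.87°  ·
  (1,3): δ = 100.53°  ·
  (1,4): δ = 64.80°  ·
  (1,5): δ = 37.20°  ✓
  (1,6): δ = 12.12°  ✓
  (1,7): δ = 60.26°  ·
  (2,3): δ = 134.66°  ·
  (2,4): δ = 98.93°  ·
  (2,5): δ = 71.33°  ·
  (2,6): δ = 22.01°  ✓
  (2,7): δ = 26.12°  ✓
  (3,4): δ = 144.27°  ·
  (3,5): δ = 116.66°  ·
  (3,6): δ = 67.35°  ·
  (3,7): δ = 19.21°  ✓
  (4,5): δ = 152.40°  ·
  (4,6): δ = 103.08°  ·
  (4,7): δ = 54.95°  ·
  (5,6): δ = 130.68°  ·
  (5,7): δ = 82.55°  ·
  (6,7): δ = 131.87°  ·
antipodal pairs: 8

count = 8; pairs: (0,3), (0,4), (0,5), (1,5), (1,6), (2,6), (2,7), (3,7)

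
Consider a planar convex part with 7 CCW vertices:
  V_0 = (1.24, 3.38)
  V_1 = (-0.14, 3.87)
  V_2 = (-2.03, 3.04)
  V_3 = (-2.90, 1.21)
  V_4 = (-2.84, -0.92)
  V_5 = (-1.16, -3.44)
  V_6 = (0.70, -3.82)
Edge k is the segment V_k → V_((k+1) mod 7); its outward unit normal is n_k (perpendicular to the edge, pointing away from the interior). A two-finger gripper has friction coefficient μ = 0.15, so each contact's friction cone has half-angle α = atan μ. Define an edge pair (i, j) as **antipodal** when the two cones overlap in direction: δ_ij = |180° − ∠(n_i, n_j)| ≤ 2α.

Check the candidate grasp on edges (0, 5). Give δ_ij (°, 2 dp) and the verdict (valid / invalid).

δ = 8.00°, valid

α = atan 0.15 = 8.53°;  2α = 17.06°
edge 0: e_0 = (-1.38, +0.49);  n_0 = (+0.3346, +0.9424)
edge 5: e_5 = (+1.86, -0.38);  n_5 = (-0.2002, -0.9798)
∠(n_0, n_5) = 172.00°
δ = |180° − 172.00°| = 8.00°
8.00° ≤ 2α = 17.06°  →  valid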